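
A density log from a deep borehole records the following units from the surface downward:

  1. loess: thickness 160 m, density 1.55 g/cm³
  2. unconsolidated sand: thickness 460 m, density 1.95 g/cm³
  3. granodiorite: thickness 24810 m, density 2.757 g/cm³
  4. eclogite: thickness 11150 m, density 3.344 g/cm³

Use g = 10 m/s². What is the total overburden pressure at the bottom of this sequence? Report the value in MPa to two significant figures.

1100 MPa

loess: 1550 kg/m³ × 10 m/s² × 160 m = 2.480×10^6 Pa = 2.480 MPa
unconsolidated sand: 1950 kg/m³ × 10 m/s² × 460 m = 8.970×10^6 Pa = 8.970 MPa
granodiorite: 2757 kg/m³ × 10 m/s² × 24810 m = 6.840×10^8 Pa = 684.0 MPa
eclogite: 3344 kg/m³ × 10 m/s² × 11150 m = 3.729×10^8 Pa = 372.9 MPa
Total = 2.480 + 8.970 + 684.0 + 372.9 = 1068.3 MPa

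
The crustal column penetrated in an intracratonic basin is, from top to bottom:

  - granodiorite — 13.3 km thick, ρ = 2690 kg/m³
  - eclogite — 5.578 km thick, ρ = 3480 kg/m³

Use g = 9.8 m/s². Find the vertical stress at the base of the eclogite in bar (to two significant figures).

5400 bar

granodiorite: 2690 kg/m³ × 9.8 m/s² × 13300 m = 3.506×10^8 Pa = 3506 bar
eclogite: 3480 kg/m³ × 9.8 m/s² × 5578 m = 1.902×10^8 Pa = 1902 bar
Total = 3506 + 1902 = 5408.5 bar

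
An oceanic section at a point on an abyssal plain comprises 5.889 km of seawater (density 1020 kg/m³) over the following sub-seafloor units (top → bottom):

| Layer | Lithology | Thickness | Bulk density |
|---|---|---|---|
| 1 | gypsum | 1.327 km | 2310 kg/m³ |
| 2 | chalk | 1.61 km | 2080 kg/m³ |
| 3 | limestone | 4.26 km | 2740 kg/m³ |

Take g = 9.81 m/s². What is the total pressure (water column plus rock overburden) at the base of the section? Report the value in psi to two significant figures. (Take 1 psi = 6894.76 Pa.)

34000 psi

seawater: 1020 kg/m³ × 9.81 m/s² × 5889 m = 5.893×10^7 Pa = 8547 psi
gypsum: 2310 kg/m³ × 9.81 m/s² × 1327 m = 3.007×10^7 Pa = 4361 psi
chalk: 2080 kg/m³ × 9.81 m/s² × 1610 m = 3.285×10^7 Pa = 4765 psi
limestone: 2740 kg/m³ × 9.81 m/s² × 4260 m = 1.145×10^8 Pa = 16608 psi
Total = 8547 + 4361 + 4765 + 16608 = 34281 psi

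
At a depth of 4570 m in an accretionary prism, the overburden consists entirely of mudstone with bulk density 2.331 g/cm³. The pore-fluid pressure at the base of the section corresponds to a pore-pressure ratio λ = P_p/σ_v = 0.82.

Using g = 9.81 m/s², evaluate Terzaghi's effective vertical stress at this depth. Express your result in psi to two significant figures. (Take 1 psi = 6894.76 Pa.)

Overburden (lithostatic) stress σ_v:
mudstone: 2331 kg/m³ × 9.81 m/s² × 4570 m = 1.045×10^8 Pa = 104.5 MPa
Pore pressure P_p = λ·σ_v = 0.82 × 104.5 MPa = 85.69 MPa
Effective stress σ' = σ_v − P_p = 104.5 − 85.69 = 18.810 MPa = 2728.2 psi

2700 psi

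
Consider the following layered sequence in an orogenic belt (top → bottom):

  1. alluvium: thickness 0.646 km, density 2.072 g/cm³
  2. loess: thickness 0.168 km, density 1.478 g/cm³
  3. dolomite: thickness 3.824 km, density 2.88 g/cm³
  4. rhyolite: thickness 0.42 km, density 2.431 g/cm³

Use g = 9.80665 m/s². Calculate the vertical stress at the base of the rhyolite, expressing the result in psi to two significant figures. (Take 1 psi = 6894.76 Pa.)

alluvium: 2072 kg/m³ × 9.80665 m/s² × 646 m = 1.313×10^7 Pa = 1904 psi
loess: 1478 kg/m³ × 9.80665 m/s² × 168 m = 2.435×10^6 Pa = 353.2 psi
dolomite: 2880 kg/m³ × 9.80665 m/s² × 3824 m = 1.080×10^8 Pa = 15664 psi
rhyolite: 2431 kg/m³ × 9.80665 m/s² × 420 m = 1.001×10^7 Pa = 1452 psi
Total = 1904 + 353.2 + 15664 + 1452 = 19374 psi

19000 psi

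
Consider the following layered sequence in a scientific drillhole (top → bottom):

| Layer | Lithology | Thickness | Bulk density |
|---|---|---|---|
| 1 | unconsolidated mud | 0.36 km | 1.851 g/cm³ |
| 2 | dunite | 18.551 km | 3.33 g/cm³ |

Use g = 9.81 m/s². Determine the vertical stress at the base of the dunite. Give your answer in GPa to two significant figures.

unconsolidated mud: 1851 kg/m³ × 9.81 m/s² × 360 m = 6.537×10^6 Pa = 6.537×10^-3 GPa
dunite: 3330 kg/m³ × 9.81 m/s² × 18551 m = 6.060×10^8 Pa = 0.6060 GPa
Total = 6.537×10^-3 + 0.6060 = 0.61255 GPa

0.61 GPa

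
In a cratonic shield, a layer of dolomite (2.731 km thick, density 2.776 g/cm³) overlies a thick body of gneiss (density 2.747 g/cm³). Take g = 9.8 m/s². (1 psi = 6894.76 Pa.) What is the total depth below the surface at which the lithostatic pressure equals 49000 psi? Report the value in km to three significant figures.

Pressure at base of upper layers: 2776×9.8×2731 = 7.430×10^7 Pa = 10776 psi
Remaining pressure to be supplied by gneiss: 3.378×10^8 − 7.430×10^7 = 2.635×10^8 Pa
Additional depth in gneiss = 2.635×10^8 Pa / (2747 kg/m³ × 9.8 m/s²) = 9789.8 m
Total depth = 2731 m + 9789.8 m = 12521 m
= 12.521 km

12.5 km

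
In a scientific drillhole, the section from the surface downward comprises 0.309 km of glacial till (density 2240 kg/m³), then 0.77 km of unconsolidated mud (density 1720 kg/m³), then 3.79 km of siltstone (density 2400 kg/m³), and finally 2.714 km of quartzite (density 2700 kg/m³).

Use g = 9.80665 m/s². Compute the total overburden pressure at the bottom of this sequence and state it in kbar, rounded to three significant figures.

1.81 kbar

glacial till: 2240 kg/m³ × 9.80665 m/s² × 309 m = 6.788×10^6 Pa = 0.06788 kbar
unconsolidated mud: 1720 kg/m³ × 9.80665 m/s² × 770 m = 1.299×10^7 Pa = 0.1299 kbar
siltstone: 2400 kg/m³ × 9.80665 m/s² × 3790 m = 8.920×10^7 Pa = 0.8920 kbar
quartzite: 2700 kg/m³ × 9.80665 m/s² × 2714 m = 7.186×10^7 Pa = 0.7186 kbar
Total = 0.06788 + 0.1299 + 0.8920 + 0.7186 = 1.8084 kbar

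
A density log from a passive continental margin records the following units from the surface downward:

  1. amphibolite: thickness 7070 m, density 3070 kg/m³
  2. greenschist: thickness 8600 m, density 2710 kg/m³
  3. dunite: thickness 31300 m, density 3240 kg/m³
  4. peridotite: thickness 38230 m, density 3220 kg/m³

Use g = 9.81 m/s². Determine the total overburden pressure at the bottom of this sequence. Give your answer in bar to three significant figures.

26400 bar

amphibolite: 3070 kg/m³ × 9.81 m/s² × 7070 m = 2.129×10^8 Pa = 2129 bar
greenschist: 2710 kg/m³ × 9.81 m/s² × 8600 m = 2.286×10^8 Pa = 2286 bar
dunite: 3240 kg/m³ × 9.81 m/s² × 31300 m = 9.949×10^8 Pa = 9949 bar
peridotite: 3220 kg/m³ × 9.81 m/s² × 38230 m = 1.208×10^9 Pa = 12076 bar
Total = 2129 + 2286 + 9949 + 12076 = 26440 bar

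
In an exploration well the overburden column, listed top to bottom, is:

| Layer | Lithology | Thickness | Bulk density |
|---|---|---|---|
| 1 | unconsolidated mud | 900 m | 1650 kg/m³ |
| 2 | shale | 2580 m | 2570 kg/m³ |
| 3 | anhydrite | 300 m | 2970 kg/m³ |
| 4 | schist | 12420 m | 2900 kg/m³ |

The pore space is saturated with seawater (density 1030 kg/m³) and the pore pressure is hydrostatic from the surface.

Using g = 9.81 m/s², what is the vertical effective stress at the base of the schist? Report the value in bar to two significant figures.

Overburden (lithostatic) stress σ_v:
unconsolidated mud: 1650 kg/m³ × 9.81 m/s² × 900 m = 1.457×10^7 Pa = 14.57 MPa
shale: 2570 kg/m³ × 9.81 m/s² × 2580 m = 6.505×10^7 Pa = 65.05 MPa
anhydrite: 2970 kg/m³ × 9.81 m/s² × 300 m = 8.741×10^6 Pa = 8.741 MPa
schist: 2900 kg/m³ × 9.81 m/s² × 12420 m = 3.533×10^8 Pa = 353.3 MPa
Total = 14.57 + 65.05 + 8.741 + 353.3 = 441.69 MPa
Pore pressure P_p = 1030 kg/m³ × 9.81 m/s² × 16200 m = 1.637×10^8 Pa = 163.7 MPa
Effective stress σ' = σ_v − P_p = 441.7 − 163.7 = 278.00 MPa = 2780.0 bar

2800 bar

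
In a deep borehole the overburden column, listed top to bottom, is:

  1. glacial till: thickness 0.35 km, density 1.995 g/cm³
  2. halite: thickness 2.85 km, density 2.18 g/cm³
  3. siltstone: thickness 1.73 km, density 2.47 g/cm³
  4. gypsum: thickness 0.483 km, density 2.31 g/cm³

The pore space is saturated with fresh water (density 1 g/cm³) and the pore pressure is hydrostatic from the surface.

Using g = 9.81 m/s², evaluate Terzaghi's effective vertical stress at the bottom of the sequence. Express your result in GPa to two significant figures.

Overburden (lithostatic) stress σ_v:
glacial till: 1995 kg/m³ × 9.81 m/s² × 350 m = 6.850×10^6 Pa = 6.850 MPa
halite: 2180 kg/m³ × 9.81 m/s² × 2850 m = 6.095×10^7 Pa = 60.95 MPa
siltstone: 2470 kg/m³ × 9.81 m/s² × 1730 m = 4.192×10^7 Pa = 41.92 MPa
gypsum: 2310 kg/m³ × 9.81 m/s² × 483 m = 1.095×10^7 Pa = 10.95 MPa
Total = 6.850 + 60.95 + 41.92 + 10.95 = 120.66 MPa
Pore pressure P_p = 1000 kg/m³ × 9.81 m/s² × 5413 m = 5.310×10^7 Pa = 53.10 MPa
Effective stress σ' = σ_v − P_p = 120.7 − 53.10 = 67.562 MPa = 0.067562 GPa

0.068 GPa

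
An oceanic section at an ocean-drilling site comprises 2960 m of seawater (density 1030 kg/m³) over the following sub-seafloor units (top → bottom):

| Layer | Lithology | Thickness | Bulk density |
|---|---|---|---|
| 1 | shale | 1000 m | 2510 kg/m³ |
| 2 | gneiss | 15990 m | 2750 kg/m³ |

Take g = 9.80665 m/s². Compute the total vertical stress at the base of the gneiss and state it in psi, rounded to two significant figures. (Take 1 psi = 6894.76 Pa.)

seawater: 1030 kg/m³ × 9.80665 m/s² × 2960 m = 2.990×10^7 Pa = 4336 psi
shale: 2510 kg/m³ × 9.80665 m/s² × 1000 m = 2.461×10^7 Pa = 3570 psi
gneiss: 2750 kg/m³ × 9.80665 m/s² × 15990 m = 4.312×10^8 Pa = 62544 psi
Total = 4336 + 3570 + 62544 = 70450 psi

70000 psi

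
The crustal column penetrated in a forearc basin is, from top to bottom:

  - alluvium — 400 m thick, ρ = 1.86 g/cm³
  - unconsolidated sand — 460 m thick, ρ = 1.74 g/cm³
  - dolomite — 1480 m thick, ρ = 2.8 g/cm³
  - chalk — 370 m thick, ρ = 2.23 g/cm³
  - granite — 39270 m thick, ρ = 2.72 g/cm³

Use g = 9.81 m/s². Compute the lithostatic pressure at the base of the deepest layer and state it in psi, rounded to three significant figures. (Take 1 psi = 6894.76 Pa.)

alluvium: 1860 kg/m³ × 9.81 m/s² × 400 m = 7.299×10^6 Pa = 1059 psi
unconsolidated sand: 1740 kg/m³ × 9.81 m/s² × 460 m = 7.852×10^6 Pa = 1139 psi
dolomite: 2800 kg/m³ × 9.81 m/s² × 1480 m = 4.065×10^7 Pa = 5896 psi
chalk: 2230 kg/m³ × 9.81 m/s² × 370 m = 8.094×10^6 Pa = 1174 psi
granite: 2720 kg/m³ × 9.81 m/s² × 39270 m = 1.048×10^9 Pa = 1.520×10^5 psi
Total = 1059 + 1139 + 5896 + 1174 + 1.520×10^5 = 1.6125×10^5 psi

161000 psi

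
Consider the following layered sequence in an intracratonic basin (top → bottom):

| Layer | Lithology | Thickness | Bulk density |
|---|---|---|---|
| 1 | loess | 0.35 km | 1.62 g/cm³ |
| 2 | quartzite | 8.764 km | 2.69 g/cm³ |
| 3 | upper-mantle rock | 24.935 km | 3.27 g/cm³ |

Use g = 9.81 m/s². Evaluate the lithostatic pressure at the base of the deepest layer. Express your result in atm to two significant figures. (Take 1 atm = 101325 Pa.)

10000 atm

loess: 1620 kg/m³ × 9.81 m/s² × 350 m = 5.562×10^6 Pa = 54.90 atm
quartzite: 2690 kg/m³ × 9.81 m/s² × 8764 m = 2.313×10^8 Pa = 2282 atm
upper-mantle rock: 3270 kg/m³ × 9.81 m/s² × 24935 m = 7.999×10^8 Pa = 7894 atm
Total = 54.90 + 2282 + 7894 = 10232 atm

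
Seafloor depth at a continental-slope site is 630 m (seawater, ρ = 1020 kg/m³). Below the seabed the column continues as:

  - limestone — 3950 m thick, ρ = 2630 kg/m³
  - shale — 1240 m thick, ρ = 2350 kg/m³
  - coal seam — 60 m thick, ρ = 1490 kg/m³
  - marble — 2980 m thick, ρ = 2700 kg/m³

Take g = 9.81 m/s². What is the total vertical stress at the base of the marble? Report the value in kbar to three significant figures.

2.17 kbar

seawater: 1020 kg/m³ × 9.81 m/s² × 630 m = 6.304×10^6 Pa = 0.06304 kbar
limestone: 2630 kg/m³ × 9.81 m/s² × 3950 m = 1.019×10^8 Pa = 1.019 kbar
shale: 2350 kg/m³ × 9.81 m/s² × 1240 m = 2.859×10^7 Pa = 0.2859 kbar
coal seam: 1490 kg/m³ × 9.81 m/s² × 60 m = 8.770×10^5 Pa = 8.770×10^-3 kbar
marble: 2700 kg/m³ × 9.81 m/s² × 2980 m = 7.893×10^7 Pa = 0.7893 kbar
Total = 0.06304 + 1.019 + 0.2859 + 8.770×10^-3 + 0.7893 = 2.1661 kbar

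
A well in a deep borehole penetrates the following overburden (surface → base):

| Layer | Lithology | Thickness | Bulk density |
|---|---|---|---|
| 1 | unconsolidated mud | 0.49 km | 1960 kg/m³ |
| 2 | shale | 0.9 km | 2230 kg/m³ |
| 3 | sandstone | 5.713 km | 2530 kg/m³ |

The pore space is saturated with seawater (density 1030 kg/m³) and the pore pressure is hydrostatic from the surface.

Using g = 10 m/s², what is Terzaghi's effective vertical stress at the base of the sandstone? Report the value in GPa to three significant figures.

0.101 GPa

Overburden (lithostatic) stress σ_v:
unconsolidated mud: 1960 kg/m³ × 10 m/s² × 490 m = 9.604×10^6 Pa = 9.604 MPa
shale: 2230 kg/m³ × 10 m/s² × 900 m = 2.007×10^7 Pa = 20.07 MPa
sandstone: 2530 kg/m³ × 10 m/s² × 5713 m = 1.445×10^8 Pa = 144.5 MPa
Total = 9.604 + 20.07 + 144.5 = 174.21 MPa
Pore pressure P_p = 1030 kg/m³ × 10 m/s² × 7103 m = 7.316×10^7 Pa = 73.16 MPa
Effective stress σ' = σ_v − P_p = 174.2 − 73.16 = 101.05 MPa = 0.10105 GPa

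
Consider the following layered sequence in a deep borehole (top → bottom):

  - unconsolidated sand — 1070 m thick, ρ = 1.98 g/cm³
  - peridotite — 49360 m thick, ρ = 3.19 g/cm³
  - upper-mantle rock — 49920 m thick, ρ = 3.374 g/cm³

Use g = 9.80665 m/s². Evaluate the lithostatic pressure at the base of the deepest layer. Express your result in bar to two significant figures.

unconsolidated sand: 1980 kg/m³ × 9.80665 m/s² × 1070 m = 2.078×10^7 Pa = 207.8 bar
peridotite: 3190 kg/m³ × 9.80665 m/s² × 49360 m = 1.544×10^9 Pa = 15441 bar
upper-mantle rock: 3374 kg/m³ × 9.80665 m/s² × 49920 m = 1.652×10^9 Pa = 16517 bar
Total = 207.8 + 15441 + 16517 = 32167 bar

32000 bar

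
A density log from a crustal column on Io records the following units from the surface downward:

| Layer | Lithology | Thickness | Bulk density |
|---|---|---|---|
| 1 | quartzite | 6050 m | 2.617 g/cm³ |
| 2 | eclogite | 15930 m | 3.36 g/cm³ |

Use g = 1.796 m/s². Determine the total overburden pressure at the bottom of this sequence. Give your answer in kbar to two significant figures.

quartzite: 2617 kg/m³ × 1.796 m/s² × 6050 m = 2.844×10^7 Pa = 0.2844 kbar
eclogite: 3360 kg/m³ × 1.796 m/s² × 15930 m = 9.613×10^7 Pa = 0.9613 kbar
Total = 0.2844 + 0.9613 = 1.2457 kbar

1.2 kbar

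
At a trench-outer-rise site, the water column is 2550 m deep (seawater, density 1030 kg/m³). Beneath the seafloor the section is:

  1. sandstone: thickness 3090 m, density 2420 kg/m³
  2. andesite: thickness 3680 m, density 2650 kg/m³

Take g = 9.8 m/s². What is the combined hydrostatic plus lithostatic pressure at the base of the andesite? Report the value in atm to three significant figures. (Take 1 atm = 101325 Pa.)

1920 atm

seawater: 1030 kg/m³ × 9.8 m/s² × 2550 m = 2.574×10^7 Pa = 254.0 atm
sandstone: 2420 kg/m³ × 9.8 m/s² × 3090 m = 7.328×10^7 Pa = 723.2 atm
andesite: 2650 kg/m³ × 9.8 m/s² × 3680 m = 9.557×10^7 Pa = 943.2 atm
Total = 254.0 + 723.2 + 943.2 = 1920.5 atm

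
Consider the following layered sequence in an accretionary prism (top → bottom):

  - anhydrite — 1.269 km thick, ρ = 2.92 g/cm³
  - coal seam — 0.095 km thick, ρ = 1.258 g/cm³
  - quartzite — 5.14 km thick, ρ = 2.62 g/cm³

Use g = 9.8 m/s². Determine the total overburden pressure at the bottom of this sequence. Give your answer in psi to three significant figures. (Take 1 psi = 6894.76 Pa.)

24600 psi

anhydrite: 2920 kg/m³ × 9.8 m/s² × 1269 m = 3.631×10^7 Pa = 5267 psi
coal seam: 1258 kg/m³ × 9.8 m/s² × 95 m = 1.171×10^6 Pa = 169.9 psi
quartzite: 2620 kg/m³ × 9.8 m/s² × 5140 m = 1.320×10^8 Pa = 19141 psi
Total = 5267 + 169.9 + 19141 = 24578 psi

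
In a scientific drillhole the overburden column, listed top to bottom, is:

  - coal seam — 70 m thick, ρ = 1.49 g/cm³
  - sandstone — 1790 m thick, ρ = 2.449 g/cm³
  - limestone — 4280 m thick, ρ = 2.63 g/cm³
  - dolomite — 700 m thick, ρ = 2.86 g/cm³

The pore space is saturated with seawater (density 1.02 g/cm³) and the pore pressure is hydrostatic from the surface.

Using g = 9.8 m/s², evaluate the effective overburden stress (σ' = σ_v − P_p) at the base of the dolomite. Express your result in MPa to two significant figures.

110 MPa

Overburden (lithostatic) stress σ_v:
coal seam: 1490 kg/m³ × 9.8 m/s² × 70 m = 1.022×10^6 Pa = 1.022 MPa
sandstone: 2449 kg/m³ × 9.8 m/s² × 1790 m = 4.296×10^7 Pa = 42.96 MPa
limestone: 2630 kg/m³ × 9.8 m/s² × 4280 m = 1.103×10^8 Pa = 110.3 MPa
dolomite: 2860 kg/m³ × 9.8 m/s² × 700 m = 1.962×10^7 Pa = 19.62 MPa
Total = 1.022 + 42.96 + 110.3 + 19.62 = 173.91 MPa
Pore pressure P_p = 1020 kg/m³ × 9.8 m/s² × 6840 m = 6.837×10^7 Pa = 68.37 MPa
Effective stress σ' = σ_v − P_p = 173.9 − 68.37 = 105.54 MPa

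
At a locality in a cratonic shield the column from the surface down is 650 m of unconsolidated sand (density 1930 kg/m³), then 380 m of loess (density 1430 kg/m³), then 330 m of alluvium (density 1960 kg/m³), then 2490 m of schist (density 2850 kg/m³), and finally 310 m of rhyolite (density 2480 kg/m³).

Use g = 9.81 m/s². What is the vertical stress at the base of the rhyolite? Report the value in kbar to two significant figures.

1.0 kbar

unconsolidated sand: 1930 kg/m³ × 9.81 m/s² × 650 m = 1.231×10^7 Pa = 0.1231 kbar
loess: 1430 kg/m³ × 9.81 m/s² × 380 m = 5.331×10^6 Pa = 0.05331 kbar
alluvium: 1960 kg/m³ × 9.81 m/s² × 330 m = 6.345×10^6 Pa = 0.06345 kbar
schist: 2850 kg/m³ × 9.81 m/s² × 2490 m = 6.962×10^7 Pa = 0.6962 kbar
rhyolite: 2480 kg/m³ × 9.81 m/s² × 310 m = 7.542×10^6 Pa = 0.07542 kbar
Total = 0.1231 + 0.05331 + 0.06345 + 0.6962 + 0.07542 = 1.0114 kbar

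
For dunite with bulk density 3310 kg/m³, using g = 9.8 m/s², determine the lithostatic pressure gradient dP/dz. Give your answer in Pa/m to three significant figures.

dP/dz = ρg = 3310 kg/m³ × 9.8 m/s² = 32438 Pa/m

32400 Pa/m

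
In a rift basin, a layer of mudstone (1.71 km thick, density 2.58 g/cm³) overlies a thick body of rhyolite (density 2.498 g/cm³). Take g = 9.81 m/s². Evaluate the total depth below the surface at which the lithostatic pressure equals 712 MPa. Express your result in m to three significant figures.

Pressure at base of upper layers: 2580×9.81×1710 = 4.328×10^7 Pa = 43.28 MPa
Remaining pressure to be supplied by rhyolite: 7.120×10^8 − 4.328×10^7 = 6.687×10^8 Pa
Additional depth in rhyolite = 6.687×10^8 Pa / (2498 kg/m³ × 9.81 m/s²) = 27289 m
Total depth = 1710 m + 27289 m = 28999 m

29000 m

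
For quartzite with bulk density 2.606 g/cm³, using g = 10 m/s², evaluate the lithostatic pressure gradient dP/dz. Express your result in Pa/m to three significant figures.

dP/dz = ρg = 2606 kg/m³ × 10 m/s² = 26060 Pa/m

26100 Pa/m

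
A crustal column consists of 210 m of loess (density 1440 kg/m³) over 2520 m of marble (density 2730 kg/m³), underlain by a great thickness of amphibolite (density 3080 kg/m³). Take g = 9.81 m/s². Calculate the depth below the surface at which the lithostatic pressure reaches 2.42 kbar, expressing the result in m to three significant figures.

8410 m

Pressure at base of upper layers: 1440×9.81×210 + 2730×9.81×2520 = 7.046×10^7 Pa = 0.7046 kbar
Remaining pressure to be supplied by amphibolite: 2.420×10^8 − 7.046×10^7 = 1.715×10^8 Pa
Additional depth in amphibolite = 1.715×10^8 Pa / (3080 kg/m³ × 9.81 m/s²) = 5677.5 m
Total depth = 2730 m + 5677.5 m = 8407.5 m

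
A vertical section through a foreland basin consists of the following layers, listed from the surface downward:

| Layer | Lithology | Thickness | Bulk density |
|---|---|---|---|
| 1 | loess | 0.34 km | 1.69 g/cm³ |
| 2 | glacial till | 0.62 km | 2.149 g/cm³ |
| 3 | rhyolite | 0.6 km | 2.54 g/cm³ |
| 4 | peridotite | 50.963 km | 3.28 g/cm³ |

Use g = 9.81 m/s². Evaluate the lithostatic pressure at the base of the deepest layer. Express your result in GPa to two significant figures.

1.7 GPa

loess: 1690 kg/m³ × 9.81 m/s² × 340 m = 5.637×10^6 Pa = 5.637×10^-3 GPa
glacial till: 2149 kg/m³ × 9.81 m/s² × 620 m = 1.307×10^7 Pa = 0.01307 GPa
rhyolite: 2540 kg/m³ × 9.81 m/s² × 600 m = 1.495×10^7 Pa = 0.01495 GPa
peridotite: 3280 kg/m³ × 9.81 m/s² × 50963 m = 1.640×10^9 Pa = 1.640 GPa
Total = 5.637×10^-3 + 0.01307 + 0.01495 + 1.640 = 1.6735 GPa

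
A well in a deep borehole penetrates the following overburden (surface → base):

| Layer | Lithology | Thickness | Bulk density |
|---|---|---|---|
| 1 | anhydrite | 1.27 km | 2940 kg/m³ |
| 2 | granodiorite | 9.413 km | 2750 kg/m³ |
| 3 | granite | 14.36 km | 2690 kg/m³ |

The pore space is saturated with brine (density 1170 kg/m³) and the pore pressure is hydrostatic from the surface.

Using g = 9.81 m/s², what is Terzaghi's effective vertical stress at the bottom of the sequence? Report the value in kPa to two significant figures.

380000 kPa

Overburden (lithostatic) stress σ_v:
anhydrite: 2940 kg/m³ × 9.81 m/s² × 1270 m = 3.663×10^7 Pa = 36.63 MPa
granodiorite: 2750 kg/m³ × 9.81 m/s² × 9413 m = 2.539×10^8 Pa = 253.9 MPa
granite: 2690 kg/m³ × 9.81 m/s² × 14360 m = 3.789×10^8 Pa = 378.9 MPa
Total = 36.63 + 253.9 + 378.9 = 669.51 MPa
Pore pressure P_p = 1170 kg/m³ × 9.81 m/s² × 25043 m = 2.874×10^8 Pa = 287.4 MPa
Effective stress σ' = σ_v − P_p = 669.5 − 287.4 = 382.08 MPa = 3.8208×10^5 kPa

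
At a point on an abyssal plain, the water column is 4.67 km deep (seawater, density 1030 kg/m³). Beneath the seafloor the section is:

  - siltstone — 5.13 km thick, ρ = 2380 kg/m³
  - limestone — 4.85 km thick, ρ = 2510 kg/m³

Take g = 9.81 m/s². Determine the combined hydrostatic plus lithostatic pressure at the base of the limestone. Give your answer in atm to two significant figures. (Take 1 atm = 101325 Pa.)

seawater: 1030 kg/m³ × 9.81 m/s² × 4670 m = 4.719×10^7 Pa = 465.7 atm
siltstone: 2380 kg/m³ × 9.81 m/s² × 5130 m = 1.198×10^8 Pa = 1182 atm
limestone: 2510 kg/m³ × 9.81 m/s² × 4850 m = 1.194×10^8 Pa = 1179 atm
Total = 465.7 + 1182 + 1179 = 2826.4 atm

2800 atm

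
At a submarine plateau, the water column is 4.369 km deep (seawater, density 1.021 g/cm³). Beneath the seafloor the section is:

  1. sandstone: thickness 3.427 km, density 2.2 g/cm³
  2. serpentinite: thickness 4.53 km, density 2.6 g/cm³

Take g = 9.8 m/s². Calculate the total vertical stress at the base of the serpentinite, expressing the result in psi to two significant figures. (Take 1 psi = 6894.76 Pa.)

34000 psi

seawater: 1021 kg/m³ × 9.8 m/s² × 4369 m = 4.372×10^7 Pa = 6340 psi
sandstone: 2200 kg/m³ × 9.8 m/s² × 3427 m = 7.389×10^7 Pa = 10716 psi
serpentinite: 2600 kg/m³ × 9.8 m/s² × 4530 m = 1.154×10^8 Pa = 16741 psi
Total = 6340 + 10716 + 16741 = 33798 psi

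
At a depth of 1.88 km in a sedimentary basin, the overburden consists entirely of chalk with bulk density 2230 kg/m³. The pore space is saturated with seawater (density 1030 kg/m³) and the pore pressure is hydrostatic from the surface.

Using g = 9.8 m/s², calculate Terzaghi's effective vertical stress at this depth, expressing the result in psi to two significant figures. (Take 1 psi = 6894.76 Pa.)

3200 psi

Overburden (lithostatic) stress σ_v:
chalk: 2230 kg/m³ × 9.8 m/s² × 1880 m = 4.109×10^7 Pa = 41.09 MPa
Pore pressure P_p = 1030 kg/m³ × 9.8 m/s² × 1880 m = 1.898×10^7 Pa = 18.98 MPa
Effective stress σ' = σ_v − P_p = 41.09 − 18.98 = 22.109 MPa = 3206.6 psi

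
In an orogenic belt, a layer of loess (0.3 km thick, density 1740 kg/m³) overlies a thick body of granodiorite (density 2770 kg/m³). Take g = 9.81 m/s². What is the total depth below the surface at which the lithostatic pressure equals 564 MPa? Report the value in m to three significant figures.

Pressure at base of upper layers: 1740×9.81×300 = 5.121×10^6 Pa = 5.121 MPa
Remaining pressure to be supplied by granodiorite: 5.640×10^8 − 5.121×10^6 = 5.589×10^8 Pa
Additional depth in granodiorite = 5.589×10^8 Pa / (2770 kg/m³ × 9.81 m/s²) = 20567 m
Total depth = 300 m + 20567 m = 20867 m

20900 m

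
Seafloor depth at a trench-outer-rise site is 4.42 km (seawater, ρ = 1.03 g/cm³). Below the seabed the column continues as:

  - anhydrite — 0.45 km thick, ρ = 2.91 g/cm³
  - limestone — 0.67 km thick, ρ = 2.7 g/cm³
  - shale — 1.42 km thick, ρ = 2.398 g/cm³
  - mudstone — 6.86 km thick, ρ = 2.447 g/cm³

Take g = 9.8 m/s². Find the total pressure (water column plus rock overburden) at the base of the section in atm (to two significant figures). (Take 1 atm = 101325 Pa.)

seawater: 1030 kg/m³ × 9.8 m/s² × 4420 m = 4.462×10^7 Pa = 440.3 atm
anhydrite: 2910 kg/m³ × 9.8 m/s² × 450 m = 1.283×10^7 Pa = 126.7 atm
limestone: 2700 kg/m³ × 9.8 m/s² × 670 m = 1.773×10^7 Pa = 175.0 atm
shale: 2398 kg/m³ × 9.8 m/s² × 1420 m = 3.337×10^7 Pa = 329.3 atm
mudstone: 2447 kg/m³ × 9.8 m/s² × 6860 m = 1.645×10^8 Pa = 1624 atm
Total = 440.3 + 126.7 + 175.0 + 329.3 + 1624 = 2694.8 atm

2700 atm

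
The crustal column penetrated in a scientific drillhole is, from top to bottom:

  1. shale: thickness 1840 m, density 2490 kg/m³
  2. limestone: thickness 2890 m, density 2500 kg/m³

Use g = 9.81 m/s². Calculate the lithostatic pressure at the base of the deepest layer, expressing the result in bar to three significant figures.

shale: 2490 kg/m³ × 9.81 m/s² × 1840 m = 4.495×10^7 Pa = 449.5 bar
limestone: 2500 kg/m³ × 9.81 m/s² × 2890 m = 7.088×10^7 Pa = 708.8 bar
Total = 449.5 + 708.8 = 1158.2 bar

1160 bar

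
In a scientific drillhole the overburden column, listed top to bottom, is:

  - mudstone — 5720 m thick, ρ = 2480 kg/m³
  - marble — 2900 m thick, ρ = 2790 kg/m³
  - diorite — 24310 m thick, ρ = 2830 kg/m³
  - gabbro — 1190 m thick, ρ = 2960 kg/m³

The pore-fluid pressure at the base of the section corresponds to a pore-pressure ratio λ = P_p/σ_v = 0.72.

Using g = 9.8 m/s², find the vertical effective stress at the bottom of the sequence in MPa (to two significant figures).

260 MPa

Overburden (lithostatic) stress σ_v:
mudstone: 2480 kg/m³ × 9.8 m/s² × 5720 m = 1.390×10^8 Pa = 139.0 MPa
marble: 2790 kg/m³ × 9.8 m/s² × 2900 m = 7.929×10^7 Pa = 79.29 MPa
diorite: 2830 kg/m³ × 9.8 m/s² × 24310 m = 6.742×10^8 Pa = 674.2 MPa
gabbro: 2960 kg/m³ × 9.8 m/s² × 1190 m = 3.452×10^7 Pa = 34.52 MPa
Total = 139.0 + 79.29 + 674.2 + 34.52 = 927.04 MPa
Pore pressure P_p = λ·σ_v = 0.72 × 927.0 MPa = 667.5 MPa
Effective stress σ' = σ_v − P_p = 927.0 − 667.5 = 259.57 MPa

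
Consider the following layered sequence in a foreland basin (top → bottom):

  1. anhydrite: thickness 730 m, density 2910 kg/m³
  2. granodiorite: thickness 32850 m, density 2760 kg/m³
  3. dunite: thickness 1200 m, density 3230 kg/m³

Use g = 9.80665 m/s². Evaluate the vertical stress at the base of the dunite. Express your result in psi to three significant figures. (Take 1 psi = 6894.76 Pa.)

137000 psi

anhydrite: 2910 kg/m³ × 9.80665 m/s² × 730 m = 2.083×10^7 Pa = 3021 psi
granodiorite: 2760 kg/m³ × 9.80665 m/s² × 32850 m = 8.891×10^8 Pa = 1.290×10^5 psi
dunite: 3230 kg/m³ × 9.80665 m/s² × 1200 m = 3.801×10^7 Pa = 5513 psi
Total = 3021 + 1.290×10^5 + 5513 = 1.3749×10^5 psi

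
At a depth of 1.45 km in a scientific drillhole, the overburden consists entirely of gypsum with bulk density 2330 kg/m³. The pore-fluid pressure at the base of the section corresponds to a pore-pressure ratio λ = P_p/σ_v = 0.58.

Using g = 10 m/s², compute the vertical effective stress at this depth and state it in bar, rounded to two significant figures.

140 bar

Overburden (lithostatic) stress σ_v:
gypsum: 2330 kg/m³ × 10 m/s² × 1450 m = 3.378×10^7 Pa = 33.78 MPa
Pore pressure P_p = λ·σ_v = 0.58 × 33.78 MPa = 19.60 MPa
Effective stress σ' = σ_v − P_p = 33.78 − 19.60 = 14.190 MPa = 141.90 bar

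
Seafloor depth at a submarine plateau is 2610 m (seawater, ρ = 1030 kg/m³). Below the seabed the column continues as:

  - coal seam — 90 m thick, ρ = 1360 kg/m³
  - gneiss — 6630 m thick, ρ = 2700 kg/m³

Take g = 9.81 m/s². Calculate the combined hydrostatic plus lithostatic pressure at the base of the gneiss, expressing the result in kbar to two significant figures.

2.0 kbar

seawater: 1030 kg/m³ × 9.81 m/s² × 2610 m = 2.637×10^7 Pa = 0.2637 kbar
coal seam: 1360 kg/m³ × 9.81 m/s² × 90 m = 1.201×10^6 Pa = 0.01201 kbar
gneiss: 2700 kg/m³ × 9.81 m/s² × 6630 m = 1.756×10^8 Pa = 1.756 kbar
Total = 0.2637 + 0.01201 + 1.756 = 2.0318 kbar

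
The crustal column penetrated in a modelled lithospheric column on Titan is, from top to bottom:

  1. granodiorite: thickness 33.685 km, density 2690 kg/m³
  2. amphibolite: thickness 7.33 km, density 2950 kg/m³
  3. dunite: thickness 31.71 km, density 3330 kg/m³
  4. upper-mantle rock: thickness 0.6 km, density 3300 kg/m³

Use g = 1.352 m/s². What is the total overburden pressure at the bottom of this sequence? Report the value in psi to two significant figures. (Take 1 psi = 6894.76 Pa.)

43000 psi

granodiorite: 2690 kg/m³ × 1.352 m/s² × 33685 m = 1.225×10^8 Pa = 17768 psi
amphibolite: 2950 kg/m³ × 1.352 m/s² × 7330 m = 2.923×10^7 Pa = 4240 psi
dunite: 3330 kg/m³ × 1.352 m/s² × 31710 m = 1.428×10^8 Pa = 20706 psi
upper-mantle rock: 3300 kg/m³ × 1.352 m/s² × 600 m = 2.677×10^6 Pa = 388.3 psi
Total = 17768 + 4240 + 20706 + 388.3 = 43103 psi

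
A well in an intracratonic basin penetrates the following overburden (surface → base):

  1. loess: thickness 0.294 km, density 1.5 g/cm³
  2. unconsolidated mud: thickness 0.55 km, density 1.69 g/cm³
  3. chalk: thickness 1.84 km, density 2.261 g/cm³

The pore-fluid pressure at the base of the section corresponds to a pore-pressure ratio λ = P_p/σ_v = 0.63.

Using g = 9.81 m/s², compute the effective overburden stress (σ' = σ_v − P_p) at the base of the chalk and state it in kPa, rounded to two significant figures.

20000 kPa

Overburden (lithostatic) stress σ_v:
loess: 1500 kg/m³ × 9.81 m/s² × 294 m = 4.326×10^6 Pa = 4.326 MPa
unconsolidated mud: 1690 kg/m³ × 9.81 m/s² × 550 m = 9.118×10^6 Pa = 9.118 MPa
chalk: 2261 kg/m³ × 9.81 m/s² × 1840 m = 4.081×10^7 Pa = 40.81 MPa
Total = 4.326 + 9.118 + 40.81 = 54.257 MPa
Pore pressure P_p = λ·σ_v = 0.63 × 54.26 MPa = 34.18 MPa
Effective stress σ' = σ_v − P_p = 54.26 − 34.18 = 20.075 MPa = 20075 kPa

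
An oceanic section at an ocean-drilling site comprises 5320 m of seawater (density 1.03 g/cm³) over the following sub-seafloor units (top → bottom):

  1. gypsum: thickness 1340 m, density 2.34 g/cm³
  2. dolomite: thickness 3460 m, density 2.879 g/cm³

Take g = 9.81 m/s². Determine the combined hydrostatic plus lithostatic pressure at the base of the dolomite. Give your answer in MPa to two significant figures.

180 MPa

seawater: 1030 kg/m³ × 9.81 m/s² × 5320 m = 5.375×10^7 Pa = 53.75 MPa
gypsum: 2340 kg/m³ × 9.81 m/s² × 1340 m = 3.076×10^7 Pa = 30.76 MPa
dolomite: 2879 kg/m³ × 9.81 m/s² × 3460 m = 9.772×10^7 Pa = 97.72 MPa
Total = 53.75 + 30.76 + 97.72 = 182.24 MPa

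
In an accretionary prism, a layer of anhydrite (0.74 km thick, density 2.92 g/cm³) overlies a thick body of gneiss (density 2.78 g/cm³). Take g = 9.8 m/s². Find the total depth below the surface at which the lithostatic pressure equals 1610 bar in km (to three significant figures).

Pressure at base of upper layers: 2920×9.8×740 = 2.118×10^7 Pa = 211.8 bar
Remaining pressure to be supplied by gneiss: 1.610×10^8 − 2.118×10^7 = 1.398×10^8 Pa
Additional depth in gneiss = 1.398×10^8 Pa / (2780 kg/m³ × 9.8 m/s²) = 5132.3 m
Total depth = 740 m + 5132.3 m = 5872.3 m
= 5.8723 km

5.87 km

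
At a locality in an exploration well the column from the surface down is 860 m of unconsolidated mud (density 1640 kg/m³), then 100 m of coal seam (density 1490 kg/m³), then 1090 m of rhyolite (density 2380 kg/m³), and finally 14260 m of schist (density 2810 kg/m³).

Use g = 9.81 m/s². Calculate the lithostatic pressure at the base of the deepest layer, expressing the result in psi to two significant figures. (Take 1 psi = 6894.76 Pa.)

unconsolidated mud: 1640 kg/m³ × 9.81 m/s² × 860 m = 1.384×10^7 Pa = 2007 psi
coal seam: 1490 kg/m³ × 9.81 m/s² × 100 m = 1.462×10^6 Pa = 212.0 psi
rhyolite: 2380 kg/m³ × 9.81 m/s² × 1090 m = 2.545×10^7 Pa = 3691 psi
schist: 2810 kg/m³ × 9.81 m/s² × 14260 m = 3.931×10^8 Pa = 57013 psi
Total = 2007 + 212.0 + 3691 + 57013 = 62923 psi

63000 psi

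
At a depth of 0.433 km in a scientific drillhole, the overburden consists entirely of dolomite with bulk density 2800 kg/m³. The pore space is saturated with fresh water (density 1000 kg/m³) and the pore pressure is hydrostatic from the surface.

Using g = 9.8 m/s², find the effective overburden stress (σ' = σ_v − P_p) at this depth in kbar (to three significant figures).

0.0764 kbar

Overburden (lithostatic) stress σ_v:
dolomite: 2800 kg/m³ × 9.8 m/s² × 433 m = 1.188×10^7 Pa = 11.88 MPa
Pore pressure P_p = 1000 kg/m³ × 9.8 m/s² × 433 m = 4.243×10^6 Pa = 4.243 MPa
Effective stress σ' = σ_v − P_p = 11.88 − 4.243 = 7.6381 MPa = 0.076381 kbar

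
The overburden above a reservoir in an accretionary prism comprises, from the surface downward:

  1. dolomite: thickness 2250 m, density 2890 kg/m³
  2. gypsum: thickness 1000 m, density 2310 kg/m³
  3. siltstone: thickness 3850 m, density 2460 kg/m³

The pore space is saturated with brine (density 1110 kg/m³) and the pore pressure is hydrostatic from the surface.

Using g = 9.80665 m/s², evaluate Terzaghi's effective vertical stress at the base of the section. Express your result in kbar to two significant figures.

Overburden (lithostatic) stress σ_v:
dolomite: 2890 kg/m³ × 9.80665 m/s² × 2250 m = 6.377×10^7 Pa = 63.77 MPa
gypsum: 2310 kg/m³ × 9.80665 m/s² × 1000 m = 2.265×10^7 Pa = 22.65 MPa
siltstone: 2460 kg/m³ × 9.80665 m/s² × 3850 m = 9.288×10^7 Pa = 92.88 MPa
Total = 63.77 + 22.65 + 92.88 = 179.30 MPa
Pore pressure P_p = 1110 kg/m³ × 9.80665 m/s² × 7100 m = 7.729×10^7 Pa = 77.29 MPa
Effective stress σ' = σ_v − P_p = 179.3 − 77.29 = 102.01 MPa = 1.0201 kbar

1.0 kbar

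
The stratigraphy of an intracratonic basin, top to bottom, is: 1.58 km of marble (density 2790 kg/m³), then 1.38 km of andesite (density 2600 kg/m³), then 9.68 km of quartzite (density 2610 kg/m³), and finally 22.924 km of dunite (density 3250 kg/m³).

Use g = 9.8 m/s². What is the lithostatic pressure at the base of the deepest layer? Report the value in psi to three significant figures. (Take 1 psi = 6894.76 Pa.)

153000 psi

marble: 2790 kg/m³ × 9.8 m/s² × 1580 m = 4.320×10^7 Pa = 6266 psi
andesite: 2600 kg/m³ × 9.8 m/s² × 1380 m = 3.516×10^7 Pa = 5100 psi
quartzite: 2610 kg/m³ × 9.8 m/s² × 9680 m = 2.476×10^8 Pa = 35911 psi
dunite: 3250 kg/m³ × 9.8 m/s² × 22924 m = 7.301×10^8 Pa = 1.059×10^5 psi
Total = 6266 + 5100 + 35911 + 1.059×10^5 = 1.5317×10^5 psi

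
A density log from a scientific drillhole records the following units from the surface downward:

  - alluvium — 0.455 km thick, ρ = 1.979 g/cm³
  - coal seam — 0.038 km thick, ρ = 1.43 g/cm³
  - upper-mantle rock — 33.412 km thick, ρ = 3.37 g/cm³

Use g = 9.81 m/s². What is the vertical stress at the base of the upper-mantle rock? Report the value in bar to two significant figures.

11000 bar

alluvium: 1979 kg/m³ × 9.81 m/s² × 455 m = 8.833×10^6 Pa = 88.33 bar
coal seam: 1430 kg/m³ × 9.81 m/s² × 38 m = 5.331×10^5 Pa = 5.331 bar
upper-mantle rock: 3370 kg/m³ × 9.81 m/s² × 33412 m = 1.105×10^9 Pa = 11046 bar
Total = 88.33 + 5.331 + 11046 = 11140 bar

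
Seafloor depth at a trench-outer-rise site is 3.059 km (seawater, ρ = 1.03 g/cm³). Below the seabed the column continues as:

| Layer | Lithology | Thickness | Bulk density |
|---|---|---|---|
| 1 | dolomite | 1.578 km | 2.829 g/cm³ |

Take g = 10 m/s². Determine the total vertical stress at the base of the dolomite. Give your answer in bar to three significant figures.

seawater: 1030 kg/m³ × 10 m/s² × 3059 m = 3.151×10^7 Pa = 315.1 bar
dolomite: 2829 kg/m³ × 10 m/s² × 1578 m = 4.464×10^7 Pa = 446.4 bar
Total = 315.1 + 446.4 = 761.49 bar

761 bar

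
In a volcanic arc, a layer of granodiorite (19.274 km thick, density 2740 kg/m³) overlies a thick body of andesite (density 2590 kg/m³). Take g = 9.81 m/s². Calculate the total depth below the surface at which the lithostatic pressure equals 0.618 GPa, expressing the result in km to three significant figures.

Pressure at base of upper layers: 2740×9.81×19274 = 5.181×10^8 Pa = 0.5181 GPa
Remaining pressure to be supplied by andesite: 6.180×10^8 − 5.181×10^8 = 9.993×10^7 Pa
Additional depth in andesite = 9.993×10^7 Pa / (2590 kg/m³ × 9.81 m/s²) = 3932.9 m
Total depth = 19274 m + 3932.9 m = 23207 m
= 23.207 km

23.2 km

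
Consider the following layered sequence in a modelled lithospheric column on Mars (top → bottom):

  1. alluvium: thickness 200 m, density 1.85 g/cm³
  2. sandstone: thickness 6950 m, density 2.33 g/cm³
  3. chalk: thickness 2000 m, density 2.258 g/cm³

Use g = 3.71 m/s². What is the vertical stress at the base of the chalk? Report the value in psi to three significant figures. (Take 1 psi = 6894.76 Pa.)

11300 psi

alluvium: 1850 kg/m³ × 3.71 m/s² × 200 m = 1.373×10^6 Pa = 199.1 psi
sandstone: 2330 kg/m³ × 3.71 m/s² × 6950 m = 6.008×10^7 Pa = 8714 psi
chalk: 2258 kg/m³ × 3.71 m/s² × 2000 m = 1.675×10^7 Pa = 2430 psi
Total = 199.1 + 8714 + 2430 = 11343 psi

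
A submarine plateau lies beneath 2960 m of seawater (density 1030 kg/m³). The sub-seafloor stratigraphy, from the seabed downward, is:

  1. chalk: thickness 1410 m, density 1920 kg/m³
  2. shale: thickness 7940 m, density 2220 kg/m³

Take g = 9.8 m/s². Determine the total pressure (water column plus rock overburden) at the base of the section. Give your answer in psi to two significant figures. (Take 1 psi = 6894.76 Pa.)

33000 psi

seawater: 1030 kg/m³ × 9.8 m/s² × 2960 m = 2.988×10^7 Pa = 4333 psi
chalk: 1920 kg/m³ × 9.8 m/s² × 1410 m = 2.653×10^7 Pa = 3848 psi
shale: 2220 kg/m³ × 9.8 m/s² × 7940 m = 1.727×10^8 Pa = 25054 psi
Total = 4333 + 3848 + 25054 = 33236 psi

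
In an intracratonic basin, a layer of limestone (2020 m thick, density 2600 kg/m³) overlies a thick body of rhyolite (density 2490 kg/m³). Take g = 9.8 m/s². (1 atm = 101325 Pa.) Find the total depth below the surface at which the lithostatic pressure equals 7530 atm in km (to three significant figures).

31.2 km

Pressure at base of upper layers: 2600×9.8×2020 = 5.147×10^7 Pa = 508.0 atm
Remaining pressure to be supplied by rhyolite: 7.630×10^8 − 5.147×10^7 = 7.115×10^8 Pa
Additional depth in rhyolite = 7.115×10^8 Pa / (2490 kg/m³ × 9.8 m/s²) = 29158 m
Total depth = 2020 m + 29158 m = 31178 m
= 31.178 km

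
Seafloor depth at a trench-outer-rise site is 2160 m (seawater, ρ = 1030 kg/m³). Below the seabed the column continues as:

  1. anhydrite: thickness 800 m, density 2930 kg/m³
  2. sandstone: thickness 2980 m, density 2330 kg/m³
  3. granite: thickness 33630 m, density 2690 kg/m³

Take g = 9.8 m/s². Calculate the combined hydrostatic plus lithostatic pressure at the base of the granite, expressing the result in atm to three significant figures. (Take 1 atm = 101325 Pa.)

seawater: 1030 kg/m³ × 9.8 m/s² × 2160 m = 2.180×10^7 Pa = 215.2 atm
anhydrite: 2930 kg/m³ × 9.8 m/s² × 800 m = 2.297×10^7 Pa = 226.7 atm
sandstone: 2330 kg/m³ × 9.8 m/s² × 2980 m = 6.805×10^7 Pa = 671.6 atm
granite: 2690 kg/m³ × 9.8 m/s² × 33630 m = 8.866×10^8 Pa = 8750 atm
Total = 215.2 + 226.7 + 671.6 + 8750 = 9863.1 atm

9860 atm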